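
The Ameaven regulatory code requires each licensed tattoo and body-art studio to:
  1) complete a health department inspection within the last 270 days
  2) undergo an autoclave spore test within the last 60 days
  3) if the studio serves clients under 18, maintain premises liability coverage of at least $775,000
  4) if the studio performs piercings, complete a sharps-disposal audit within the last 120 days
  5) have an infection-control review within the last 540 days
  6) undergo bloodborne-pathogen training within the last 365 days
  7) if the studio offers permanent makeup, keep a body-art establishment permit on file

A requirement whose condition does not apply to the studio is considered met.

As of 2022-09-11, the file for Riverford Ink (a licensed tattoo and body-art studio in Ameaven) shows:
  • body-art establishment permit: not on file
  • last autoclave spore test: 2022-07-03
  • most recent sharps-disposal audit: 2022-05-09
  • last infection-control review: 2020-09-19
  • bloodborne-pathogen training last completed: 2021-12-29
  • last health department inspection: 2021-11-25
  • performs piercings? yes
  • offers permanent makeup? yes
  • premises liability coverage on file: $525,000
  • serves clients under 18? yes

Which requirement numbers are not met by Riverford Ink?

1, 2, 3, 4, 5, 7

1. health department inspection 290 days ago vs limit 270 → not met
2. autoclave spore test 70 days ago vs limit 60 → not met
3. condition 'serves clients under 18' holds; premises liability coverage $525,000 < $775,000 → not met
4. condition 'performs piercings' holds; sharps-disposal audit 125 days ago vs limit 120 → not met
5. infection-control review 722 days ago vs limit 540 → not met
6. bloodborne-pathogen training 256 days ago vs limit 365 → met
7. condition 'offers permanent makeup' holds; body-art establishment permit absent → not met
Not met: 1, 2, 3, 4, 5, 7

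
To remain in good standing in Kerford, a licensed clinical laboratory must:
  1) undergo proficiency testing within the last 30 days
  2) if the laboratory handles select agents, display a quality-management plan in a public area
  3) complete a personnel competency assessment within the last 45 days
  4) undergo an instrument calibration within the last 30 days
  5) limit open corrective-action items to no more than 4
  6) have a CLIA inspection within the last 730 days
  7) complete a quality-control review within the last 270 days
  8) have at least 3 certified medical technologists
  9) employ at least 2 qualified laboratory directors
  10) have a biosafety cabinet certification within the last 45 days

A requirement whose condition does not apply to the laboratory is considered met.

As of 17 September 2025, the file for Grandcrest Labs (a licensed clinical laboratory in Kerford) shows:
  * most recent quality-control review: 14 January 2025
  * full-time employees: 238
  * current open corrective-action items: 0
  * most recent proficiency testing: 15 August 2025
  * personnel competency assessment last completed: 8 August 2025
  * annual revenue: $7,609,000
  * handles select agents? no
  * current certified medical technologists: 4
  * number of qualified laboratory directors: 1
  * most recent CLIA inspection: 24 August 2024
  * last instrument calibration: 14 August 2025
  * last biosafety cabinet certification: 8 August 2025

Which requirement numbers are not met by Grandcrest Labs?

1, 4, 9

1. proficiency testing 33 days ago vs limit 30 → not met
2. condition 'handles select agents' does not hold → requirement n/a → met
3. personnel competency assessment 40 days ago vs limit 45 → met
4. instrument calibration 34 days ago vs limit 30 → not met
5. open corrective-action items 0 ≤ 4 → met
6. CLIA inspection 389 days ago vs limit 730 → met
7. quality-control review 246 days ago vs limit 270 → met
8. certified medical technologists 4 ≥ 3 → met
9. qualified laboratory directors 1 < 2 → not met
10. biosafety cabinet certification 40 days ago vs limit 45 → met
Not met: 1, 4, 9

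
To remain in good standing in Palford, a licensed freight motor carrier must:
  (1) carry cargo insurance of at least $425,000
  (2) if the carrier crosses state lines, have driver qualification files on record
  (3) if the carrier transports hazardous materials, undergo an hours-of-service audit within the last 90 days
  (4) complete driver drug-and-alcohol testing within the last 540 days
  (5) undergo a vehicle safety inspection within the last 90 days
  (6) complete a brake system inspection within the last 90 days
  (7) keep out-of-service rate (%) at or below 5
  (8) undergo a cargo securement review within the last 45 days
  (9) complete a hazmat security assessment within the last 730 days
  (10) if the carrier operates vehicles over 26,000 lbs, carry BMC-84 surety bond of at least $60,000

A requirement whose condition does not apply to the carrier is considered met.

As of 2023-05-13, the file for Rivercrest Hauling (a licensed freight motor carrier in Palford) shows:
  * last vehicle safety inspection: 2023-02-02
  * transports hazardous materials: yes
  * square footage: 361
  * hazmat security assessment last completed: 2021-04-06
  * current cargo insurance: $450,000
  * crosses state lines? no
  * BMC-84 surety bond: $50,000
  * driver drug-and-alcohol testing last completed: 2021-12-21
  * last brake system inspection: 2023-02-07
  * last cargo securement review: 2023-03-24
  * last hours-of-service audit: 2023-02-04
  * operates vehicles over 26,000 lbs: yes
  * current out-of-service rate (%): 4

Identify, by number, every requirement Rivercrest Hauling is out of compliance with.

1. cargo insurance $450,000 ≥ $425,000 → met
2. condition 'crosses state lines' does not hold → requirement n/a → met
3. condition 'transports hazardous materials' holds; hours-of-service audit 98 days ago vs limit 90 → not met
4. driver drug-and-alcohol testing 508 days ago vs limit 540 → met
5. vehicle safety inspection 100 days ago vs limit 90 → not met
6. brake system inspection 95 days ago vs limit 90 → not met
7. out-of-service rate (%) 4 ≤ 5 → met
8. cargo securement review 50 days ago vs limit 45 → not met
9. hazmat security assessment 767 days ago vs limit 730 → not met
10. condition 'operates vehicles over 26,000 lbs' holds; BMC-84 surety bond $50,000 < $60,000 → not met
Not met: 3, 5, 6, 8, 9, 10

3, 5, 6, 8, 9, 10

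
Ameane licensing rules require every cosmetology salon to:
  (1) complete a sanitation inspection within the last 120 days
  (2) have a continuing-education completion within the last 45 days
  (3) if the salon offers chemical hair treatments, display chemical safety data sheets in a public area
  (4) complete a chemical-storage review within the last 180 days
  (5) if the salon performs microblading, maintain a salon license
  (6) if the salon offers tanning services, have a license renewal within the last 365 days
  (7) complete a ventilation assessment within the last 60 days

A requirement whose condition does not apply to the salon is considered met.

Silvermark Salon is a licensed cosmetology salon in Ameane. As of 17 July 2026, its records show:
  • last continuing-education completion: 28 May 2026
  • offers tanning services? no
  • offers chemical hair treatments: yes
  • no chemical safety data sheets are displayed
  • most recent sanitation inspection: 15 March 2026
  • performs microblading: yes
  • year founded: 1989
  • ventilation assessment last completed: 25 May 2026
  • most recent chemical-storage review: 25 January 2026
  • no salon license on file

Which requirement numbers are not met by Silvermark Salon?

1, 2, 3, 5

1. sanitation inspection 124 days ago vs limit 120 → not met
2. continuing-education completion 50 days ago vs limit 45 → not met
3. condition 'offers chemical hair treatments' holds; chemical safety data sheets absent → not met
4. chemical-storage review 173 days ago vs limit 180 → met
5. condition 'performs microblading' holds; salon license absent → not met
6. condition 'offers tanning services' does not hold → requirement n/a → met
7. ventilation assessment 53 days ago vs limit 60 → met
Not met: 1, 2, 3, 5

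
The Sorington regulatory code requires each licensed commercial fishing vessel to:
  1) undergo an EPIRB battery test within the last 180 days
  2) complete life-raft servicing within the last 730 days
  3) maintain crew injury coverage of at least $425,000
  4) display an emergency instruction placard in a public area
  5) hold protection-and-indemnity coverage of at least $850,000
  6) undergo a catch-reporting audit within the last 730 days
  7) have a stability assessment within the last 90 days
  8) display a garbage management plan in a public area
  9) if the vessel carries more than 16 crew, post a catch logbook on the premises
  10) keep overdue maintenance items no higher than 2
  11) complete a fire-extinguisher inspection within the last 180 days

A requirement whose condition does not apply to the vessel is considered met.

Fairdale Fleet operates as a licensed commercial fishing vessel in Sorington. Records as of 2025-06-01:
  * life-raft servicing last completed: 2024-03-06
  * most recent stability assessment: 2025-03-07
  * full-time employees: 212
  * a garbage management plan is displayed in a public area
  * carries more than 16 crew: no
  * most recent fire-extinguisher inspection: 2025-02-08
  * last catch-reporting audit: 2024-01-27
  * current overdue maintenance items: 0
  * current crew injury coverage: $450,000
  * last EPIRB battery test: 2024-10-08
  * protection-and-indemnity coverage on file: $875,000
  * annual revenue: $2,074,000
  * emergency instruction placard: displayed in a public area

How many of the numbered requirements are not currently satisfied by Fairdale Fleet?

1

1. EPIRB battery test 236 days ago vs limit 180 → not met
2. life-raft servicing 452 days ago vs limit 730 → met
3. crew injury coverage $450,000 ≥ $425,000 → met
4. emergency instruction placard present → met
5. protection-and-indemnity coverage $875,000 ≥ $850,000 → met
6. catch-reporting audit 491 days ago vs limit 730 → met
7. stability assessment 86 days ago vs limit 90 → met
8. garbage management plan present → met
9. condition 'carries more than 16 crew' does not hold → requirement n/a → met
10. overdue maintenance items 0 ≤ 2 → met
11. fire-extinguisher inspection 113 days ago vs limit 180 → met
Not met: 1 of 11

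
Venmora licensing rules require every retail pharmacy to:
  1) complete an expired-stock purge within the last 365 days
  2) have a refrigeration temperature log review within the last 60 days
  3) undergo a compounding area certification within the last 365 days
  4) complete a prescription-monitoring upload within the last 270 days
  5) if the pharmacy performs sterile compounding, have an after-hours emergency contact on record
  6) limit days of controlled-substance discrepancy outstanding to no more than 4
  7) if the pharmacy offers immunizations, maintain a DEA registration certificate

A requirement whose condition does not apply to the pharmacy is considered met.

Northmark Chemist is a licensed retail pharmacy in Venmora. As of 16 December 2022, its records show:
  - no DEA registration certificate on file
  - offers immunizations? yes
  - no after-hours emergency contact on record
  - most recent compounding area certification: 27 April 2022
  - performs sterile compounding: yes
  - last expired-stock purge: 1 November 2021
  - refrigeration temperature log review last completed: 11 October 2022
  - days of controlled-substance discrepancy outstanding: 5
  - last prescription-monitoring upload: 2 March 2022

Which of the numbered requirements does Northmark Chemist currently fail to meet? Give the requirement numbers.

1. expired-stock purge 410 days ago vs limit 365 → not met
2. refrigeration temperature log review 66 days ago vs limit 60 → not met
3. compounding area certification 233 days ago vs limit 365 → met
4. prescription-monitoring upload 289 days ago vs limit 270 → not met
5. condition 'performs sterile compounding' holds; after-hours emergency contact absent → not met
6. days of controlled-substance discrepancy outstanding 5 > 4 → not met
7. condition 'offers immunizations' holds; DEA registration certificate absent → not met
Not met: 1, 2, 4, 5, 6, 7

1, 2, 4, 5, 6, 7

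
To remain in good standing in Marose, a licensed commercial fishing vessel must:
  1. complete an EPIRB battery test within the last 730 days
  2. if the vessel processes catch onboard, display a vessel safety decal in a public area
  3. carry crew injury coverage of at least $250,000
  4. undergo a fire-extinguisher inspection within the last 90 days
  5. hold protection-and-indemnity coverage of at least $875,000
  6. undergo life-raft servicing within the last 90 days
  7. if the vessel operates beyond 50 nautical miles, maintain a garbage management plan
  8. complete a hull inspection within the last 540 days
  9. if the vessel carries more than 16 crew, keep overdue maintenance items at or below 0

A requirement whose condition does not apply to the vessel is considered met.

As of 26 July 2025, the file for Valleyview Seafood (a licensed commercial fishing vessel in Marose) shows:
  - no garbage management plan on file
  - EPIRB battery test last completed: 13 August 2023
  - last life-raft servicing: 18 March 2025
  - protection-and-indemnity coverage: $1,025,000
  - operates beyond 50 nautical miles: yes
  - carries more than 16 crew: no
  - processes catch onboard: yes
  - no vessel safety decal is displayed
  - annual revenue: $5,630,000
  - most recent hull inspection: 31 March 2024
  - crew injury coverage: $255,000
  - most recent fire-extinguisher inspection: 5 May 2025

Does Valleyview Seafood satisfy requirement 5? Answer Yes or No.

Yes

5. protection-and-indemnity coverage $1,025,000 ≥ $875,000 → met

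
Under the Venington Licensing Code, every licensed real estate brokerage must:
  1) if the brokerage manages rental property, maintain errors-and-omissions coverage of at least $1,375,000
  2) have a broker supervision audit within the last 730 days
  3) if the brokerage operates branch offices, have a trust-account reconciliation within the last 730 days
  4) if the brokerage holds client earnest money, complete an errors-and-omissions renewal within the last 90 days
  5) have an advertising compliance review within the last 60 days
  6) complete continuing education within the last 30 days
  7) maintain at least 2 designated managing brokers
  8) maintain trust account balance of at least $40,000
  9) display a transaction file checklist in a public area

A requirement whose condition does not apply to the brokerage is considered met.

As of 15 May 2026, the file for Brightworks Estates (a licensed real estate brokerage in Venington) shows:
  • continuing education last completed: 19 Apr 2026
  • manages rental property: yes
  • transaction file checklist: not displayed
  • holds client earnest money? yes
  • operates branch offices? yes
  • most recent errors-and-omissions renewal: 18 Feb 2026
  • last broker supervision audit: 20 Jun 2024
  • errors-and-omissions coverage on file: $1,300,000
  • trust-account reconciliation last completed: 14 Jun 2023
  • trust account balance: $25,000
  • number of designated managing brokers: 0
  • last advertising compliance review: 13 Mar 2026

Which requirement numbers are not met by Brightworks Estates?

1. condition 'manages rental property' holds; errors-and-omissions coverage $1,300,000 < $1,375,000 → not met
2. broker supervision audit 694 days ago vs limit 730 → met
3. condition 'operates branch offices' holds; trust-account reconciliation 1066 days ago vs limit 730 → not met
4. condition 'holds client earnest money' holds; errors-and-omissions renewal 86 days ago vs limit 90 → met
5. advertising compliance review 63 days ago vs limit 60 → not met
6. continuing education 26 days ago vs limit 30 → met
7. designated managing brokers 0 < 2 → not met
8. trust account balance $25,000 < $40,000 → not met
9. transaction file checklist absent → not met
Not met: 1, 3, 5, 7, 8, 9

1, 3, 5, 7, 8, 9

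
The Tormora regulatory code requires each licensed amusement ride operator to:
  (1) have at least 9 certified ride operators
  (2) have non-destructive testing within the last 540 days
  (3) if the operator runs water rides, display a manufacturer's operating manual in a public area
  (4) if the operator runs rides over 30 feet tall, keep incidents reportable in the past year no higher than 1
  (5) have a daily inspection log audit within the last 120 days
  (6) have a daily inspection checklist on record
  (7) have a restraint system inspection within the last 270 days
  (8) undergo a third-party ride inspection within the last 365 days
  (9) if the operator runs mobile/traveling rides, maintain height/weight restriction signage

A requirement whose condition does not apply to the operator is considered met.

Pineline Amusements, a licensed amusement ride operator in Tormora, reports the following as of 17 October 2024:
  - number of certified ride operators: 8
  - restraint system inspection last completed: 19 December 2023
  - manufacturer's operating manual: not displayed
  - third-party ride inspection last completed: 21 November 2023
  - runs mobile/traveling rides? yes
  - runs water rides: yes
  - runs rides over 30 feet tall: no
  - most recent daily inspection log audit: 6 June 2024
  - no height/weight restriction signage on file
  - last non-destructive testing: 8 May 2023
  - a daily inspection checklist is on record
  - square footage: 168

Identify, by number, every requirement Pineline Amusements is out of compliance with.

1. certified ride operators 8 < 9 → not met
2. non-destructive testing 528 days ago vs limit 540 → met
3. condition 'runs water rides' holds; manufacturer's operating manual absent → not met
4. condition 'runs rides over 30 feet tall' does not hold → requirement n/a → met
5. daily inspection log audit 133 days ago vs limit 120 → not met
6. daily inspection checklist present → met
7. restraint system inspection 303 days ago vs limit 270 → not met
8. third-party ride inspection 331 days ago vs limit 365 → met
9. condition 'runs mobile/traveling rides' holds; height/weight restriction signage absent → not met
Not met: 1, 3, 5, 7, 9

1, 3, 5, 7, 9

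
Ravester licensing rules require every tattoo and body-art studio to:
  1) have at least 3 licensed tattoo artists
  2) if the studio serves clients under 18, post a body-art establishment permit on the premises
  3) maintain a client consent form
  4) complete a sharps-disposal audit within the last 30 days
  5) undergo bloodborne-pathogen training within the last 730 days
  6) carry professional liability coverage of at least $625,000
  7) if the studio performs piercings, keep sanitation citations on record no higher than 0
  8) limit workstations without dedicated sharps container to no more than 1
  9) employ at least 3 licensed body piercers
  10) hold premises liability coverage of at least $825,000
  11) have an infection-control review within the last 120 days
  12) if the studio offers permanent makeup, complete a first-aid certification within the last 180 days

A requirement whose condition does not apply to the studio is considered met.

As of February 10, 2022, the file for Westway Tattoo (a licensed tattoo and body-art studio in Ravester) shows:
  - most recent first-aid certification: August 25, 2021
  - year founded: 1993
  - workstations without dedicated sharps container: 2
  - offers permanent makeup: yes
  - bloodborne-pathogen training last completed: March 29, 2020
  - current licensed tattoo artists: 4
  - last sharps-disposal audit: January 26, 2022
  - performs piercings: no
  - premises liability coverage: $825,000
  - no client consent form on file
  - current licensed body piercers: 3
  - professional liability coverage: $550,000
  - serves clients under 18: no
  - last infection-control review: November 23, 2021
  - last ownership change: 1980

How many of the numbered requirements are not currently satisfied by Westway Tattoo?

3

1. licensed tattoo artists 4 ≥ 3 → met
2. condition 'serves clients under 18' does not hold → requirement n/a → met
3. client consent form absent → not met
4. sharps-disposal audit 15 days ago vs limit 30 → met
5. bloodborne-pathogen training 683 days ago vs limit 730 → met
6. professional liability coverage $550,000 < $625,000 → not met
7. condition 'performs piercings' does not hold → requirement n/a → met
8. workstations without dedicated sharps container 2 > 1 → not met
9. licensed body piercers 3 ≥ 3 → met
10. premises liability coverage $825,000 ≥ $825,000 → met
11. infection-control review 79 days ago vs limit 120 → met
12. condition 'offers permanent makeup' holds; first-aid certification 169 days ago vs limit 180 → met
Not met: 3 of 12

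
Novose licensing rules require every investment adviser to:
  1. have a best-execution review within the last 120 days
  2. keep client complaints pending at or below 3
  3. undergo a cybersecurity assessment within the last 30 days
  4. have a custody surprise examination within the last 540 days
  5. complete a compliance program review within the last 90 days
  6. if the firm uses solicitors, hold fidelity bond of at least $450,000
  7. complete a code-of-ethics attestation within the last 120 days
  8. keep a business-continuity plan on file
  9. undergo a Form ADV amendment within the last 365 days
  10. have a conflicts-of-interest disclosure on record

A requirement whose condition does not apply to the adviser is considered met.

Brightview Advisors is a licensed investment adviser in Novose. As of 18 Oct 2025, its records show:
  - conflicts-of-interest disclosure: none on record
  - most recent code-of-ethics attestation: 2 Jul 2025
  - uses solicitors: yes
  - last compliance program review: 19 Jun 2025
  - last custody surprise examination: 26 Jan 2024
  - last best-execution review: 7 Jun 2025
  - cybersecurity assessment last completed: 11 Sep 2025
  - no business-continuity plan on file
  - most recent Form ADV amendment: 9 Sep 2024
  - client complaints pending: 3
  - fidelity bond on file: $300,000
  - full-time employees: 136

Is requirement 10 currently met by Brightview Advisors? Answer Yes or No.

No

10. conflicts-of-interest disclosure absent → not met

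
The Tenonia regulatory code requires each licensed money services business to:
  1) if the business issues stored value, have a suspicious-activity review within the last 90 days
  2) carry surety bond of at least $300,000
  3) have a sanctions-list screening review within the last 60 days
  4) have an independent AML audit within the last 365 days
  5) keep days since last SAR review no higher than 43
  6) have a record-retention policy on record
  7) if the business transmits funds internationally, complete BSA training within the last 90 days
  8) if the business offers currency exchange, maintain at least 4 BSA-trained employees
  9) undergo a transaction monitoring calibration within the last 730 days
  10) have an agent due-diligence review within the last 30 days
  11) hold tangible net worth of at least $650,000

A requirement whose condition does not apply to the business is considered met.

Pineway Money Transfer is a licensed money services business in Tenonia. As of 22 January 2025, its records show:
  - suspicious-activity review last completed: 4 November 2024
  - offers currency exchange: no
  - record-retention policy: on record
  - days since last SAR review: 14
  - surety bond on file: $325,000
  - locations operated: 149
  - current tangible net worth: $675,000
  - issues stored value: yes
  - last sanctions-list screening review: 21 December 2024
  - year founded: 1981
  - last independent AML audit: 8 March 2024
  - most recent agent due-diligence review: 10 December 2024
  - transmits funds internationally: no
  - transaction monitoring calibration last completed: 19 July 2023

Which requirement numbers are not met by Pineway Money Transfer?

1. condition 'issues stored value' holds; suspicious-activity review 79 days ago vs limit 90 → met
2. surety bond $325,000 ≥ $300,000 → met
3. sanctions-list screening review 32 days ago vs limit 60 → met
4. independent AML audit 320 days ago vs limit 365 → met
5. days since last SAR review 14 ≤ 43 → met
6. record-retention policy present → met
7. condition 'transmits funds internationally' does not hold → requirement n/a → met
8. condition 'offers currency exchange' does not hold → requirement n/a → met
9. transaction monitoring calibration 553 days ago vs limit 730 → met
10. agent due-diligence review 43 days ago vs limit 30 → not met
11. tangible net worth $675,000 ≥ $650,000 → met
Not met: 10

10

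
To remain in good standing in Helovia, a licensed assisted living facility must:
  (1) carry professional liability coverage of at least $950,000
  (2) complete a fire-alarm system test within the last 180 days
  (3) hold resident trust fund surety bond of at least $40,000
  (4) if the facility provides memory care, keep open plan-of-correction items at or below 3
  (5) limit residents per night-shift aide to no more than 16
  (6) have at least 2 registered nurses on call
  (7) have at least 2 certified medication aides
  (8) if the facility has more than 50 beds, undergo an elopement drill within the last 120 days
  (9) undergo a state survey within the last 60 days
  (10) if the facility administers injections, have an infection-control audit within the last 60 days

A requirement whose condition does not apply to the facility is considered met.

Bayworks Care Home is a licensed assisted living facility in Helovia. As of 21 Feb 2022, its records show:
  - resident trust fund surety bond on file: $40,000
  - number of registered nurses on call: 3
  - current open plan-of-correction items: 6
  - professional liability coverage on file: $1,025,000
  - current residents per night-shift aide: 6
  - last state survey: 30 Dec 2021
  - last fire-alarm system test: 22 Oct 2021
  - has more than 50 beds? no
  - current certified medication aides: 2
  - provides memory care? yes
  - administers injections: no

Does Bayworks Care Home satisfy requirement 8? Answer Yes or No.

Yes

8. condition 'has more than 50 beds' does not hold → requirement n/a → met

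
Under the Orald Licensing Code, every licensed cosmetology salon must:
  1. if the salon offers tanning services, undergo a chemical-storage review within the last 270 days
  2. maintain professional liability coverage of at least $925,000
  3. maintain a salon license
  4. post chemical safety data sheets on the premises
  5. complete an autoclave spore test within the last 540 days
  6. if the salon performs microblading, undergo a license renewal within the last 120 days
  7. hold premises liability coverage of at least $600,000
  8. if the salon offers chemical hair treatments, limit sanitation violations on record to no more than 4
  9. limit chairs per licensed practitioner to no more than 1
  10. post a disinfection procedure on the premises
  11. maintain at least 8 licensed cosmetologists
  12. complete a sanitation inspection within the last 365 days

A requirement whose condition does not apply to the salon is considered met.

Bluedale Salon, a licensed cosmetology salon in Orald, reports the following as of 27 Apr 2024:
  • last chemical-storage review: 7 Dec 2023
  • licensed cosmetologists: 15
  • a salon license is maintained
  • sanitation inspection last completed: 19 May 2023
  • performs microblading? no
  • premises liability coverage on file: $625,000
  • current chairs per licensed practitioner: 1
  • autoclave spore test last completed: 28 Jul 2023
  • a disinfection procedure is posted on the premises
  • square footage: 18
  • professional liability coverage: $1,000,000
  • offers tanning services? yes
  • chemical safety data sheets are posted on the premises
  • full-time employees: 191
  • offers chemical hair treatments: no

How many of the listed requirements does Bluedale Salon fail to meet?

1. condition 'offers tanning services' holds; chemical-storage review 142 days ago vs limit 270 → met
2. professional liability coverage $1,000,000 ≥ $925,000 → met
3. salon license present → met
4. chemical safety data sheets present → met
5. autoclave spore test 274 days ago vs limit 540 → met
6. condition 'performs microblading' does not hold → requirement n/a → met
7. premises liability coverage $625,000 ≥ $600,000 → met
8. condition 'offers chemical hair treatments' does not hold → requirement n/a → met
9. chairs per licensed practitioner 1 ≤ 1 → met
10. disinfection procedure present → met
11. licensed cosmetologists 15 ≥ 8 → met
12. sanitation inspection 344 days ago vs limit 365 → met
Not met: 0 of 12

0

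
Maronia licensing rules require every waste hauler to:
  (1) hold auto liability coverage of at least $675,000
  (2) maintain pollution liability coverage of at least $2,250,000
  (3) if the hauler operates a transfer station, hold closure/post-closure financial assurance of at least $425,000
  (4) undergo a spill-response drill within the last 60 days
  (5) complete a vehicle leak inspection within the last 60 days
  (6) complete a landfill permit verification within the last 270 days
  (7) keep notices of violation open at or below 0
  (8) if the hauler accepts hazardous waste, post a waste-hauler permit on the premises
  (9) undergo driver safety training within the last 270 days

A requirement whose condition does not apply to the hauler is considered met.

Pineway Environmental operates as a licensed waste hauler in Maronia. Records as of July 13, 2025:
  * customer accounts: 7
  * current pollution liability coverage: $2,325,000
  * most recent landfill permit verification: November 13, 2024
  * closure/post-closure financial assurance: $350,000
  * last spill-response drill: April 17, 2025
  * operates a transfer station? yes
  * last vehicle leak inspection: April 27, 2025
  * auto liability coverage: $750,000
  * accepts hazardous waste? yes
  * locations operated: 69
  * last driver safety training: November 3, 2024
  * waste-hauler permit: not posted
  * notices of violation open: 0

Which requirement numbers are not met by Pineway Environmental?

3, 4, 5, 8

1. auto liability coverage $750,000 ≥ $675,000 → met
2. pollution liability coverage $2,325,000 ≥ $2,250,000 → met
3. condition 'operates a transfer station' holds; closure/post-closure financial assurance $350,000 < $425,000 → not met
4. spill-response drill 87 days ago vs limit 60 → not met
5. vehicle leak inspection 77 days ago vs limit 60 → not met
6. landfill permit verification 242 days ago vs limit 270 → met
7. notices of violation open 0 ≤ 0 → met
8. condition 'accepts hazardous waste' holds; waste-hauler permit absent → not met
9. driver safety training 252 days ago vs limit 270 → met
Not met: 3, 4, 5, 8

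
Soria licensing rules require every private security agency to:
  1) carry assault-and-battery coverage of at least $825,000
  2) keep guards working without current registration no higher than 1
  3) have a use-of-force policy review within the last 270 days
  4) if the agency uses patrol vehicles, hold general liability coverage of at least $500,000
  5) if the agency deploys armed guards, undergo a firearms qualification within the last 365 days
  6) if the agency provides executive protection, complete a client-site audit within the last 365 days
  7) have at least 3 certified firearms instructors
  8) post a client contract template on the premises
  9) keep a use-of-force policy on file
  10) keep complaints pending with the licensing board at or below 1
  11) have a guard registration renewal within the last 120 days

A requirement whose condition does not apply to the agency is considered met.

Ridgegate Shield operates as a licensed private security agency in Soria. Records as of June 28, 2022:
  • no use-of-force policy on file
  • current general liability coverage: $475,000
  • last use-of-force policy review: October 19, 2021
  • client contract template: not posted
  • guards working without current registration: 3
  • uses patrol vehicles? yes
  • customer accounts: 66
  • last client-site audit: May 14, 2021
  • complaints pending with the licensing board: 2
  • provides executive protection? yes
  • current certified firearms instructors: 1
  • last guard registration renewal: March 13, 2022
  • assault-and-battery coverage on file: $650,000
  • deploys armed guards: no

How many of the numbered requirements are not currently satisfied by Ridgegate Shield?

1. assault-and-battery coverage $650,000 < $825,000 → not met
2. guards working without current registration 3 > 1 → not met
3. use-of-force policy review 252 days ago vs limit 270 → met
4. condition 'uses patrol vehicles' holds; general liability coverage $475,000 < $500,000 → not met
5. condition 'deploys armed guards' does not hold → requirement n/a → met
6. condition 'provides executive protection' holds; client-site audit 410 days ago vs limit 365 → not met
7. certified firearms instructors 1 < 3 → not met
8. client contract template absent → not met
9. use-of-force policy absent → not met
10. complaints pending with the licensing board 2 > 1 → not met
11. guard registration renewal 107 days ago vs limit 120 → met
Not met: 8 of 11

8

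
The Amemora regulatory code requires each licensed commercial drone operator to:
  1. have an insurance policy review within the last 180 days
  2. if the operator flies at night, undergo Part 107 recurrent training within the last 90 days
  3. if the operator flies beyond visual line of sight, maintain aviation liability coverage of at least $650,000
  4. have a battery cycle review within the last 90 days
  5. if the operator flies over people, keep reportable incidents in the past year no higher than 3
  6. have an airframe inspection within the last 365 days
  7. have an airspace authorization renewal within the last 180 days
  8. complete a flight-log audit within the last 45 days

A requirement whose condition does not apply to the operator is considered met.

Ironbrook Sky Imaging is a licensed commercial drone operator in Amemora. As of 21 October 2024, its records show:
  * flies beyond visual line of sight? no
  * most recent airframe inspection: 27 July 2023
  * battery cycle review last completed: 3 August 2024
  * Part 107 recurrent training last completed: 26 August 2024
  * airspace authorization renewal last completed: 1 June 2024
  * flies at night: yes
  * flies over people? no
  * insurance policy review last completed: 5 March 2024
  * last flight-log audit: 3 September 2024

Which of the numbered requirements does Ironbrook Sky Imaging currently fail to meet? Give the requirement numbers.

1. insurance policy review 230 days ago vs limit 180 → not met
2. condition 'flies at night' holds; Part 107 recurrent training 56 days ago vs limit 90 → met
3. condition 'flies beyond visual line of sight' does not hold → requirement n/a → met
4. battery cycle review 79 days ago vs limit 90 → met
5. condition 'flies over people' does not hold → requirement n/a → met
6. airframe inspection 452 days ago vs limit 365 → not met
7. airspace authorization renewal 142 days ago vs limit 180 → met
8. flight-log audit 48 days ago vs limit 45 → not met
Not met: 1, 6, 8

1, 6, 8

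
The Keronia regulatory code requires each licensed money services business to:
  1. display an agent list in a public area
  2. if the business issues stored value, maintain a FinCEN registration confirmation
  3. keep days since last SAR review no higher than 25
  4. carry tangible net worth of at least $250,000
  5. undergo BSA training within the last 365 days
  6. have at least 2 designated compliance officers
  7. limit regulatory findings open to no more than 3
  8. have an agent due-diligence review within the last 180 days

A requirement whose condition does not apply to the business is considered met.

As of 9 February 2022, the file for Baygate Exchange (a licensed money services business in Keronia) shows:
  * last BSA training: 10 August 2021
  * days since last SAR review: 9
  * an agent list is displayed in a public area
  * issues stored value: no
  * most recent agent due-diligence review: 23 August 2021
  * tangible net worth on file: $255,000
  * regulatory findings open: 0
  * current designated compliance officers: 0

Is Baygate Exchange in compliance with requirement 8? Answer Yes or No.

Yes

8. agent due-diligence review 170 days ago vs limit 180 → met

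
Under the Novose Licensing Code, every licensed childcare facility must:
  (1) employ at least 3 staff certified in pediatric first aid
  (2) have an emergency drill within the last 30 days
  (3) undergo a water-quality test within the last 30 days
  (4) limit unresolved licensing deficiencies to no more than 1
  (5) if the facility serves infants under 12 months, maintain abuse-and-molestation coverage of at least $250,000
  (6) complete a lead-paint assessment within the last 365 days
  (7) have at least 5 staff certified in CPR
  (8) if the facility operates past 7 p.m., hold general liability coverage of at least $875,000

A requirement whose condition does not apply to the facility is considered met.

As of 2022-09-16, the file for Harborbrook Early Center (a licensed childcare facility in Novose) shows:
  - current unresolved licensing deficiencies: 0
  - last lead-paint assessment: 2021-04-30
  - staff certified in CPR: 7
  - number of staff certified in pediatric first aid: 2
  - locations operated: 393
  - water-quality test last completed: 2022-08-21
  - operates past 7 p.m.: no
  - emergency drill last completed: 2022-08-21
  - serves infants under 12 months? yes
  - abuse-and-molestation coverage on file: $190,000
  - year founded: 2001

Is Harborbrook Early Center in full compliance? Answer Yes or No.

1. staff certified in pediatric first aid 2 < 3 → not met
2. emergency drill 26 days ago vs limit 30 → met
3. water-quality test 26 days ago vs limit 30 → met
4. unresolved licensing deficiencies 0 ≤ 1 → met
5. condition 'serves infants under 12 months' holds; abuse-and-molestation coverage $190,000 < $250,000 → not met
6. lead-paint assessment 504 days ago vs limit 365 → not met
7. staff certified in CPR 7 ≥ 5 → met
8. condition 'operates past 7 p.m.' does not hold → requirement n/a → met
Not met: 1, 5, 6

No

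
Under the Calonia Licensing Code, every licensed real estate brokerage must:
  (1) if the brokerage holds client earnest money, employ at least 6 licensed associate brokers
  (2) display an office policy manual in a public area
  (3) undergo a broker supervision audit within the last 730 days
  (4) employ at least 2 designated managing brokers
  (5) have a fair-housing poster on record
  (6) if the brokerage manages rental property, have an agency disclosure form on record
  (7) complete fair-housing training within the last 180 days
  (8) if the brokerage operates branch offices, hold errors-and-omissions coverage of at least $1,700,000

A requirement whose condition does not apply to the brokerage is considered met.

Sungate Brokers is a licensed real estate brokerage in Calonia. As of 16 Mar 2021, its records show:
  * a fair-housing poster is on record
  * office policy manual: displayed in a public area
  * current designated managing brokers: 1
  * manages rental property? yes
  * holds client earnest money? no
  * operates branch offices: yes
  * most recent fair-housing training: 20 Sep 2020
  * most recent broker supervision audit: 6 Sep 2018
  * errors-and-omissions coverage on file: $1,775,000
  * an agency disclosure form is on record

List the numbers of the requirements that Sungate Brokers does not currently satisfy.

1. condition 'holds client earnest money' does not hold → requirement n/a → met
2. office policy manual present → met
3. broker supervision audit 922 days ago vs limit 730 → not met
4. designated managing brokers 1 < 2 → not met
5. fair-housing poster present → met
6. condition 'manages rental property' holds; agency disclosure form present → met
7. fair-housing training 177 days ago vs limit 180 → met
8. condition 'operates branch offices' holds; errors-and-omissions coverage $1,775,000 ≥ $1,700,000 → met
Not met: 3, 4

3, 4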